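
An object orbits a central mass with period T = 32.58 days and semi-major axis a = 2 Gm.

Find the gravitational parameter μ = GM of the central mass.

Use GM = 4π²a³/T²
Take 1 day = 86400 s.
T = 32.58 days = 2.81491 × 10^6 s
a = 2 Gm = 2 × 10^9 m
a³ = 8 × 10^27 m³
T² = 7.92373 × 10^12 s²
GM = 4π² × (8 × 10^27) / (7.92373 × 10^12) = 3.98584 × 10^16 m³/s²
GM ≈ 3.986 × 10^16 m³/s²

Final answer: GM = 3.986 × 10^16 m³/s²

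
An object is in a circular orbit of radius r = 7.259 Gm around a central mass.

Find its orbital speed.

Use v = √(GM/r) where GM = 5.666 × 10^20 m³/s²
r = 7.259 Gm = 7.259 × 10^9 m
GM = 5.666 × 10^20 m³/s²
GM/r = (5.666 × 10^20) / (7.259 × 10^9) = 7.80548 × 10^10 m²/s²
v = √(GM/r) = 279383 m/s ≈ 279.4 km/s

Final answer: 279.4 km/s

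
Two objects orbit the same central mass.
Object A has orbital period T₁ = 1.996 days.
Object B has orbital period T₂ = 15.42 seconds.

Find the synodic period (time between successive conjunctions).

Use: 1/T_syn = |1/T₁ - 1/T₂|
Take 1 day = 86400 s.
T₁ = 1.996 days = 172454 s
T₂ = 15.42 seconds
1/T₁ = 5.79863 × 10^-6 s⁻¹
1/T₂ = 0.0648508 s⁻¹
|1/T₁ − 1/T₂| = 0.064845 s⁻¹
T_syn = 1 / |1/T₁ − 1/T₂| = 15.4214 s ≈ 15.42 seconds

Final answer: T_syn = 15.42 seconds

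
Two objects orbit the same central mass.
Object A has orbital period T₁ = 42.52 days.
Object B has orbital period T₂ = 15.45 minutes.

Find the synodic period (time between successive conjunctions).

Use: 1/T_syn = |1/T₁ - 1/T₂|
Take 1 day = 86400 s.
T₁ = 42.52 days = 3.67373 × 10^6 s
T₂ = 15.45 minutes = 927 s
1/T₁ = 2.72203 × 10^-7 s⁻¹
1/T₂ = 0.00107875 s⁻¹
|1/T₁ − 1/T₂| = 0.00107848 s⁻¹
T_syn = 1 / |1/T₁ − 1/T₂| = 927.234 s ≈ 15.45 minutes

Final answer: T_syn = 15.45 minutes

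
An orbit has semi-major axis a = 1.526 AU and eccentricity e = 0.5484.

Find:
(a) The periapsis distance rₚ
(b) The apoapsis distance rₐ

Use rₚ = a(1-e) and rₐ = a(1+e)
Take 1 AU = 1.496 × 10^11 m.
a = 1.526 AU = 2.2829 × 10^11 m
e = 0.5484:  1 − e = 0.4516,  1 + e = 1.5484
(a) rₚ = a(1 − e) = 2.2829 × 10^11 m × 0.4516 = 1.03096 × 10^11 m ≈ 0.6891 AU
(b) rₐ = a(1 + e) = 2.2829 × 10^11 m × 1.5484 = 3.53484 × 10^11 m ≈ 2.363 AU

Final answer:
(a) rₚ = 0.6891 AU
(b) rₐ = 2.363 AU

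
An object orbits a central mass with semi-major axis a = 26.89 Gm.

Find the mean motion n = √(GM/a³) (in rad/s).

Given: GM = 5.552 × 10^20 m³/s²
a = 26.89 Gm = 2.689 × 10^10 m
GM = 5.552 × 10^20 m³/s²
a³ = 1.94434 × 10^31 m³
GM/a³ = (5.552 × 10^20) / (1.94434 × 10^31) = 2.85547 × 10^-11 s⁻²
n = √(GM/a³) = 5.34366 × 10^-6 rad/s ≈ 5.344 × 10^-6 rad/s

Final answer: n = 5.344 × 10^-6 rad/s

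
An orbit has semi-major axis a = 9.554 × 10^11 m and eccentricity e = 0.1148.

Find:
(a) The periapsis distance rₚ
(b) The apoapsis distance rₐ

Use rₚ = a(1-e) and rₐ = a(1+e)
a = 9.554 × 10^11 m
e = 0.1148:  1 − e = 0.8852,  1 + e = 1.1148
(a) rₚ = a(1 − e) = 9.554 × 10^11 m × 0.8852 = 8.4572 × 10^11 m ≈ 8.457 × 10^11 m
(b) rₐ = a(1 + e) = 9.554 × 10^11 m × 1.1148 = 1.06508 × 10^12 m ≈ 1.065 × 10^12 m

Final answer:
(a) rₚ = 8.457 × 10^11 m
(b) rₐ = 1.065 × 10^12 m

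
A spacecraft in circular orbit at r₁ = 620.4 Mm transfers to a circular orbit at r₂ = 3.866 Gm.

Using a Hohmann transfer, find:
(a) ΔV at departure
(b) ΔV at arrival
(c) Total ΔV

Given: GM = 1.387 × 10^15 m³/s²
r₁ = 620.4 Mm = 6.204 × 10^8 m
r₂ = 3.866 Gm = 3.866 × 10^9 m
GM = 1.387 × 10^15 m³/s²
Transfer ellipse: a_t = (r₁ + r₂)/2 = 2.2432 × 10^9 m
Circular speed at r₁: v₁ = √(GM/r₁) = 1495.21 m/s
Transfer speed at r₁ (periapsis): v₁ₜ = √(GM(2/r₁ − 1/a_t)) = 1962.9 m/s
(a) ΔV₁ = v₁ₜ − v₁ = 467.694 m/s ≈ 467.7 m/s
Circular speed at r₂: v₂ = √(GM/r₂) = 598.973 m/s
Transfer speed at r₂ (apoapsis): v₂ₜ = √(GM(2/r₂ − 1/a_t)) = 314.999 m/s
(b) ΔV₂ = v₂ − v₂ₜ = 283.974 m/s ≈ 284 m/s
(c) ΔV_total = ΔV₁ + ΔV₂ = 751.668 m/s ≈ 751.7 m/s

Final answer:
(a) ΔV₁ = 467.7 m/s
(b) ΔV₂ = 284 m/s
(c) ΔV_total = 751.7 m/s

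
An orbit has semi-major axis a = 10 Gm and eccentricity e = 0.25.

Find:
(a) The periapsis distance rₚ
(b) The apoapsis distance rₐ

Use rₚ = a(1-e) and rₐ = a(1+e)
a = 10 Gm = 1 × 10^10 m
e = 0.25:  1 − e = 0.75,  1 + e = 1.25
(a) rₚ = a(1 − e) = 1 × 10^10 m × 0.75 = 7.5 × 10^9 m ≈ 7.5 Gm
(b) rₐ = a(1 + e) = 1 × 10^10 m × 1.25 = 1.25 × 10^10 m ≈ 12.5 Gm

Final answer:
(a) rₚ = 7.5 Gm
(b) rₐ = 12.5 Gm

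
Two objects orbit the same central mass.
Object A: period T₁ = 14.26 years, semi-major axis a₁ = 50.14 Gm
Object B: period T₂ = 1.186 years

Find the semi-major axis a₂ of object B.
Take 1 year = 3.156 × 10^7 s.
T₁ = 14.26 years = 4.50046 × 10^8 s
T₂ = 1.186 years = 3.74302 × 10^7 s
a₁ = 50.14 Gm = 5.014 × 10^10 m
Kepler's third law: (T₂/T₁)² = (a₂/a₁)³  ⇒  a₂ = a₁ (T₂/T₁)^(2/3)
T₂/T₁ = 0.0831697
(T₂/T₁)^(2/3) = 0.190536
a₂ = 5.014 × 10^10 m × 0.190536 = 9.55347 × 10^9 m ≈ 9.553 Gm

Final answer: a₂ = 9.553 Gm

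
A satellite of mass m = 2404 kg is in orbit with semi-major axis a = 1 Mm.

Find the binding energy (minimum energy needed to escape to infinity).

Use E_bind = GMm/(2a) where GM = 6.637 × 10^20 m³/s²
a = 1 Mm = 1 × 10^6 m
GM = 6.637 × 10^20 m³/s²
m = 2404 kg
GMm = 6.637 × 10^20 × 2404 = 1.59553 × 10^24 m³·kg/s²
2a = 2 × 10^6 m
E_bind = GMm/(2a) = 7.97767 × 10^17 J ≈ 797.8 PJ

Final answer: 797.8 PJ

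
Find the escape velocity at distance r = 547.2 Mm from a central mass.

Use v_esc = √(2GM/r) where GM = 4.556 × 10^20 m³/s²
r = 547.2 Mm = 5.472 × 10^8 m
GM = 4.556 × 10^20 m³/s²
2GM/r = 2 × (4.556 × 10^20) / (5.472 × 10^8) = 1.6652 × 10^12 m²/s²
v_esc = √(2GM/r) = 1.29043 × 10^6 m/s ≈ 1290 km/s

Final answer: 1290 km/s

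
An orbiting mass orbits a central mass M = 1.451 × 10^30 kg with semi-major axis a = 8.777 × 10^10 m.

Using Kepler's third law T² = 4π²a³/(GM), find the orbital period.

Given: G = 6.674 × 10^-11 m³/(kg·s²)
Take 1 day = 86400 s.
M = 1.451 × 10^30 kg
GM = G × M = 6.674 × 10^-11 × 1.451 × 10^30 = 9.68397 × 10^19 m³/s²
a = 8.777 × 10^10 m
a³ = 6.76143 × 10^32 m³
T = 2π √(a³/GM) = 2π √((6.76143 × 10^32) / (9.68397 × 10^19)) = 2π × 2.64236 × 10^6 s
T = 1.66025 × 10^7 s ≈ 192.2 days

Final answer: 192.2 days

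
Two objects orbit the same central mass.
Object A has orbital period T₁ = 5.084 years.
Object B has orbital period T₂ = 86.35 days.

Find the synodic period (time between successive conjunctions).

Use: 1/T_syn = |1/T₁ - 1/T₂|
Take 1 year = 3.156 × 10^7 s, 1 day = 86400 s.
T₁ = 5.084 years = 1.60451 × 10^8 s
T₂ = 86.35 days = 7.46064 × 10^6 s
1/T₁ = 6.23243 × 10^-9 s⁻¹
1/T₂ = 1.34037 × 10^-7 s⁻¹
|1/T₁ − 1/T₂| = 1.27804 × 10^-7 s⁻¹
T_syn = 1 / |1/T₁ − 1/T₂| = 7.82446 × 10^6 s ≈ 90.56 days

Final answer: T_syn = 90.56 days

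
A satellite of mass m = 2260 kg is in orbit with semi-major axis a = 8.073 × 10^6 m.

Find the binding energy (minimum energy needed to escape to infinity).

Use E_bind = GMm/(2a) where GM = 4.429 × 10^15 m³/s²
a = 8.073 × 10^6 m
GM = 4.429 × 10^15 m³/s²
m = 2260 kg
GMm = 4.429 × 10^15 × 2260 = 1.00095 × 10^19 m³·kg/s²
2a = 1.6146 × 10^7 m
E_bind = GMm/(2a) = 6.19939 × 10^11 J ≈ 619.9 GJ

Final answer: 619.9 GJ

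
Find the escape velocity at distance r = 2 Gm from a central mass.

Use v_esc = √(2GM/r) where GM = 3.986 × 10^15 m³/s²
r = 2 Gm = 2 × 10^9 m
GM = 3.986 × 10^15 m³/s²
2GM/r = 2 × (3.986 × 10^15) / (2 × 10^9) = 3.986 × 10^6 m²/s²
v_esc = √(2GM/r) = 1996.5 m/s ≈ 1.996 km/s

Final answer: 1.996 km/s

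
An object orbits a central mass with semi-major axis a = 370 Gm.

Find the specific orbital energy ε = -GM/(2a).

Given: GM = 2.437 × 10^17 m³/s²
a = 370 Gm = 3.7 × 10^11 m
GM = 2.437 × 10^17 m³/s²
2a = 7.4 × 10^11 m
ε = −GM/(2a) = -329324 J/kg ≈ -329.3 kJ/kg

Final answer: -329.3 kJ/kg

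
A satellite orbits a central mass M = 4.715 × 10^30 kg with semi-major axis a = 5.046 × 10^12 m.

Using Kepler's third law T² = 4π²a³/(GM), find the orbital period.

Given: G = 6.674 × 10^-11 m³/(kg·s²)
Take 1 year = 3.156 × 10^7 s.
M = 4.715 × 10^30 kg
GM = G × M = 6.674 × 10^-11 × 4.715 × 10^30 = 3.14679 × 10^20 m³/s²
a = 5.046 × 10^12 m
a³ = 1.28482 × 10^38 m³
T = 2π √(a³/GM) = 2π √((1.28482 × 10^38) / (3.14679 × 10^20)) = 2π × 6.38979 × 10^8 s
T = 4.01483 × 10^9 s ≈ 127.2 years

Final answer: 127.2 years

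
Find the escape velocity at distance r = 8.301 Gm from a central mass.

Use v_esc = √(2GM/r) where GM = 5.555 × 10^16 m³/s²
r = 8.301 Gm = 8.301 × 10^9 m
GM = 5.555 × 10^16 m³/s²
2GM/r = 2 × (5.555 × 10^16) / (8.301 × 10^9) = 1.33839 × 10^7 m²/s²
v_esc = √(2GM/r) = 3658.41 m/s ≈ 3.658 km/s

Final answer: 3.658 km/s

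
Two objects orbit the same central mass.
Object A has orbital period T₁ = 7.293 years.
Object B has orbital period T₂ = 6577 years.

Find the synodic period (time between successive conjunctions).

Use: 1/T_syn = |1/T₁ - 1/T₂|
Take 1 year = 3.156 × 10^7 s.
T₁ = 7.293 years = 2.30167 × 10^8 s
T₂ = 6577 years = 2.0757 × 10^11 s
1/T₁ = 4.34467 × 10^-9 s⁻¹
1/T₂ = 4.81765 × 10^-12 s⁻¹
|1/T₁ − 1/T₂| = 4.33985 × 10^-9 s⁻¹
T_syn = 1 / |1/T₁ − 1/T₂| = 2.30423 × 10^8 s ≈ 7.301 years

Final answer: T_syn = 7.301 years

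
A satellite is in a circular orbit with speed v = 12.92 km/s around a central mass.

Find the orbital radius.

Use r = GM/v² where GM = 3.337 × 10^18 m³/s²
v = 12.92 km/s = 12920 m/s
GM = 3.337 × 10^18 m³/s²
v² = 1.66926 × 10^8 m²/s²
r = GM/v² = (3.337 × 10^18) / (1.66926 × 10^8) = 1.99908 × 10^10 m ≈ 19.99 Gm

Final answer: 19.99 Gm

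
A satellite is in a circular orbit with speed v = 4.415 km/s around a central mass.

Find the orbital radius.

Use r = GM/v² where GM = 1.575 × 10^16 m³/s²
v = 4.415 km/s = 4415 m/s
GM = 1.575 × 10^16 m³/s²
v² = 1.94922 × 10^7 m²/s²
r = GM/v² = (1.575 × 10^16) / (1.94922 × 10^7) = 8.08014 × 10^8 m ≈ 808 Mm

Final answer: 808 Mm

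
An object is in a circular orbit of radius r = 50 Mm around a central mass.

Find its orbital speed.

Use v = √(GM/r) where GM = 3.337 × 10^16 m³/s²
r = 50 Mm = 5 × 10^7 m
GM = 3.337 × 10^16 m³/s²
GM/r = (3.337 × 10^16) / (5 × 10^7) = 6.674 × 10^8 m²/s²
v = √(GM/r) = 25834.1 m/s ≈ 25.83 km/s

Final answer: 25.83 km/s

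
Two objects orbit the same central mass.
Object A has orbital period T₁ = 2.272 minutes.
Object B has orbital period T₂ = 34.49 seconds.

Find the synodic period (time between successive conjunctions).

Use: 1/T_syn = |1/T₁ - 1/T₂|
T₁ = 2.272 minutes = 136.32 s
T₂ = 34.49 seconds
1/T₁ = 0.00733568 s⁻¹
1/T₂ = 0.0289939 s⁻¹
|1/T₁ − 1/T₂| = 0.0216582 s⁻¹
T_syn = 1 / |1/T₁ − 1/T₂| = 46.1718 s ≈ 46.17 seconds

Final answer: T_syn = 46.17 seconds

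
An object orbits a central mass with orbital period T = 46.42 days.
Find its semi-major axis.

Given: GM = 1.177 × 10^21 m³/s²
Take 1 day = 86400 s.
T = 46.42 days = 4.01069 × 10^6 s
GM = 1.177 × 10^21 m³/s²
Kepler's third law: a³ = GM T² / (4π²)
T² = 1.60856 × 10^13 s²
a³ = (1.177 × 10^21) × (1.60856 × 10^13) / (4π²) = 4.79573 × 10^32 m³
a = (a³)^(1/3) = 7.82741 × 10^10 m ≈ 78.27 Gm

Final answer: 78.27 Gm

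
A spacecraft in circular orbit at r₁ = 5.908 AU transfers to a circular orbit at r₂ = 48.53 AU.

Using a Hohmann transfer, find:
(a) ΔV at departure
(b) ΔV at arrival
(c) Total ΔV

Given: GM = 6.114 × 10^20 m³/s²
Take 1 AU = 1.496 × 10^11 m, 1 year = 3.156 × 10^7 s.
r₁ = 5.908 AU = 8.83837 × 10^11 m
r₂ = 48.53 AU = 7.26009 × 10^12 m
GM = 6.114 × 10^20 m³/s²
Transfer ellipse: a_t = (r₁ + r₂)/2 = 4.07196 × 10^12 m
Circular speed at r₁: v₁ = √(GM/r₁) = 26301.3 m/s
Transfer speed at r₁ (periapsis): v₁ₜ = √(GM(2/r₁ − 1/a_t)) = 35119.3 m/s
(a) ΔV₁ = v₁ₜ − v₁ = 8818.02 m/s ≈ 1.86 AU/year
Circular speed at r₂: v₂ = √(GM/r₂) = 9176.81 m/s
Transfer speed at r₂ (apoapsis): v₂ₜ = √(GM(2/r₂ − 1/a_t)) = 4275.39 m/s
(b) ΔV₂ = v₂ − v₂ₜ = 4901.42 m/s ≈ 1.034 AU/year
(c) ΔV_total = ΔV₁ + ΔV₂ = 13719.4 m/s ≈ 2.894 AU/year

Final answer:
(a) ΔV₁ = 1.86 AU/year
(b) ΔV₂ = 1.034 AU/year
(c) ΔV_total = 2.894 AU/year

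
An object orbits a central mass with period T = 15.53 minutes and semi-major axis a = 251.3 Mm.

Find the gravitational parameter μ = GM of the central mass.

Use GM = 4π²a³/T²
T = 15.53 minutes = 931.8 s
a = 251.3 Mm = 2.513 × 10^8 m
a³ = 1.587 × 10^25 m³
T² = 868251 s²
GM = 4π² × (1.587 × 10^25) / 868251 = 7.21592 × 10^20 m³/s²
GM ≈ 7.216 × 10^20 m³/s²

Final answer: GM = 7.216 × 10^20 m³/s²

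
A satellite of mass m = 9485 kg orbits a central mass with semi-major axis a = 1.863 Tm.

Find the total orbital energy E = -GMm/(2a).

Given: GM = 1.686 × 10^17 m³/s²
a = 1.863 Tm = 1.863 × 10^12 m
GM = 1.686 × 10^17 m³/s²
2a = 3.726 × 10^12 m
GMm = 1.686 × 10^17 × 9485 = 1.59917 × 10^21 m³·kg/s²
E = −GMm/(2a) = -4.29192 × 10^8 J ≈ -429.2 MJ

Final answer: -429.2 MJ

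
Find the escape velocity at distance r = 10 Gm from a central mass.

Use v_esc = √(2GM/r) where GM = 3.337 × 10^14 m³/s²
r = 10 Gm = 1 × 10^10 m
GM = 3.337 × 10^14 m³/s²
2GM/r = 2 × (3.337 × 10^14) / (1 × 10^10) = 66740 m²/s²
v_esc = √(2GM/r) = 258.341 m/s ≈ 258.3 m/s

Final answer: 258.3 m/s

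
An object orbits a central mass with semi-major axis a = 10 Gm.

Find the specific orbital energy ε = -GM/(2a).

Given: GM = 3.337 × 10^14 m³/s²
a = 10 Gm = 1 × 10^10 m
GM = 3.337 × 10^14 m³/s²
2a = 2 × 10^10 m
ε = −GM/(2a) = -16685 J/kg ≈ -16.68 kJ/kg

Final answer: -16.68 kJ/kg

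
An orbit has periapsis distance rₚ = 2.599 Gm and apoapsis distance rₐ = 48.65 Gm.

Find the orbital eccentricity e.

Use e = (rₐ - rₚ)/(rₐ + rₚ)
rₚ = 2.599 Gm = 2.599 × 10^9 m
rₐ = 48.65 Gm = 4.865 × 10^10 m
rₐ − rₚ = 4.6051 × 10^10 m
rₐ + rₚ = 5.1249 × 10^10 m
e = (rₐ − rₚ)/(rₐ + rₚ) = 0.898574

Final answer: e = 0.8986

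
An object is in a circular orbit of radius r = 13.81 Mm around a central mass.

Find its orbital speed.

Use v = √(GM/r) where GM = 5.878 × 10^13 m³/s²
r = 13.81 Mm = 1.381 × 10^7 m
GM = 5.878 × 10^13 m³/s²
GM/r = (5.878 × 10^13) / (1.381 × 10^7) = 4.25634 × 10^6 m²/s²
v = √(GM/r) = 2063.09 m/s ≈ 2.063 km/s

Final answer: 2.063 km/s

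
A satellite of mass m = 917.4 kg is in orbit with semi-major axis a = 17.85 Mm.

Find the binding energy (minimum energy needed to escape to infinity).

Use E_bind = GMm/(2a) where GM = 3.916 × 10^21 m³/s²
a = 17.85 Mm = 1.785 × 10^7 m
GM = 3.916 × 10^21 m³/s²
m = 917.4 kg
GMm = 3.916 × 10^21 × 917.4 = 3.59254 × 10^24 m³·kg/s²
2a = 3.57 × 10^7 m
E_bind = GMm/(2a) = 1.00631 × 10^17 J ≈ 100.6 PJ

Final answer: 100.6 PJ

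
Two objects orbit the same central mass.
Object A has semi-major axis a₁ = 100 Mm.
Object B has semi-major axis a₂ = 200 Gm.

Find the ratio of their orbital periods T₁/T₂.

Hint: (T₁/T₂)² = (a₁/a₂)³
a₁ = 100 Mm = 1 × 10^8 m
a₂ = 200 Gm = 2 × 10^11 m
a₁/a₂ = 0.0005
T₁/T₂ = (a₁/a₂)^(3/2) = (0.0005)^1.5 = 1.11803 × 10^-5

Final answer: T₁/T₂ = 1.118 × 10^-5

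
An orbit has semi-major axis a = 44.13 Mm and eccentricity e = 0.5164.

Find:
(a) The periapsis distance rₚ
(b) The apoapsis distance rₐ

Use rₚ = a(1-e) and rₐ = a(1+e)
a = 44.13 Mm = 4.413 × 10^7 m
e = 0.5164:  1 − e = 0.4836,  1 + e = 1.5164
(a) rₚ = a(1 − e) = 4.413 × 10^7 m × 0.4836 = 2.13413 × 10^7 m ≈ 21.34 Mm
(b) rₐ = a(1 + e) = 4.413 × 10^7 m × 1.5164 = 6.69187 × 10^7 m ≈ 66.92 Mm

Final answer:
(a) rₚ = 21.34 Mm
(b) rₐ = 66.92 Mm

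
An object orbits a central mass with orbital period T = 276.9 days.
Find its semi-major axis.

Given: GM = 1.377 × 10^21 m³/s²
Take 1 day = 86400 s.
T = 276.9 days = 2.39242 × 10^7 s
GM = 1.377 × 10^21 m³/s²
Kepler's third law: a³ = GM T² / (4π²)
T² = 5.72365 × 10^14 s²
a³ = (1.377 × 10^21) × (5.72365 × 10^14) / (4π²) = 1.9964 × 10^34 m³
a = (a³)^(1/3) = 2.71279 × 10^11 m ≈ 271.3 Gm

Final answer: 271.3 Gm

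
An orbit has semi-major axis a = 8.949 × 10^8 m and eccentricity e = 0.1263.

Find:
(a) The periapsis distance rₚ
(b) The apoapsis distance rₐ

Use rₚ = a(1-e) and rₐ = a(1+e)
a = 8.949 × 10^8 m
e = 0.1263:  1 − e = 0.8737,  1 + e = 1.1263
(a) rₚ = a(1 − e) = 8.949 × 10^8 m × 0.8737 = 7.81874 × 10^8 m ≈ 7.819 × 10^8 m
(b) rₐ = a(1 + e) = 8.949 × 10^8 m × 1.1263 = 1.00793 × 10^9 m ≈ 1.008 × 10^9 m

Final answer:
(a) rₚ = 7.819 × 10^8 m
(b) rₐ = 1.008 × 10^9 m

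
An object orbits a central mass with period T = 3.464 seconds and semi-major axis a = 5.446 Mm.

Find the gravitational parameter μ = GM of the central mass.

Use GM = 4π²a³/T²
T = 3.464 seconds
a = 5.446 Mm = 5.446 × 10^6 m
a³ = 1.61522 × 10^20 m³
T² = 11.9993 s²
GM = 4π² × (1.61522 × 10^20) / 11.9993 = 5.31419 × 10^20 m³/s²
GM ≈ 5.314 × 10^20 m³/s²

Final answer: GM = 5.314 × 10^20 m³/s²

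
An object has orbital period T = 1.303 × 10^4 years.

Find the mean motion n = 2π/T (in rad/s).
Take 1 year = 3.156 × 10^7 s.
T = 1.303 × 10^4 years = 4.11227 × 10^11 s
n = 2π / (4.11227 × 10^11 s) = 1.52791 × 10^-11 rad/s ≈ 1.528 × 10^-11 rad/s

Final answer: n = 1.528 × 10^-11 rad/s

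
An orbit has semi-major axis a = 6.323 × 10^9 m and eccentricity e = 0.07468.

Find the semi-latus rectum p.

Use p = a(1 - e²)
a = 6.323 × 10^9 m
e = 0.07468,  e² = 0.0055771,  1 − e² = 0.994423
p = a(1 − e²) = 6.323 × 10^9 m × 0.994423 = 6.28774 × 10^9 m ≈ 6.288 × 10^9 m

Final answer: p = 6.288 × 10^9 m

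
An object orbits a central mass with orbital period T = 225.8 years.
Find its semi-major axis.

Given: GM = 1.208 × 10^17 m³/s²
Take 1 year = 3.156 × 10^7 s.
T = 225.8 years = 7.12625 × 10^9 s
GM = 1.208 × 10^17 m³/s²
Kepler's third law: a³ = GM T² / (4π²)
T² = 5.07834 × 10^19 s²
a³ = (1.208 × 10^17) × (5.07834 × 10^19) / (4π²) = 1.55392 × 10^35 m³
a = (a³)^(1/3) = 5.37621 × 10^11 m ≈ 537.6 Gm

Final answer: 537.6 Gm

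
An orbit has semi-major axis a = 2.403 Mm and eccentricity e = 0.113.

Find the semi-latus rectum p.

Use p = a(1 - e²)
a = 2.403 Mm = 2.403 × 10^6 m
e = 0.113,  e² = 0.012769,  1 − e² = 0.987231
p = a(1 − e²) = 2.403 × 10^6 m × 0.987231 = 2.37232 × 10^6 m ≈ 2.372 Mm

Final answer: p = 2.372 Mm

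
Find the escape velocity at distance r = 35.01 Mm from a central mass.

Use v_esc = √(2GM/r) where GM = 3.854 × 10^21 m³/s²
r = 35.01 Mm = 3.501 × 10^7 m
GM = 3.854 × 10^21 m³/s²
2GM/r = 2 × (3.854 × 10^21) / (3.501 × 10^7) = 2.20166 × 10^14 m²/s²
v_esc = √(2GM/r) = 1.4838 × 10^7 m/s ≈ 1.484 × 10^4 km/s

Final answer: 1.484 × 10^4 km/s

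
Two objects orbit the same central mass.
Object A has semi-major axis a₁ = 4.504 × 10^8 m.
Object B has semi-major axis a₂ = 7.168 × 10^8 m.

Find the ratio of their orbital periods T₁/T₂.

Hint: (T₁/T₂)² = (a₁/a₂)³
a₁ = 4.504 × 10^8 m
a₂ = 7.168 × 10^8 m
a₁/a₂ = 0.628348
T₁/T₂ = (a₁/a₂)^(3/2) = (0.628348)^1.5 = 0.498082

Final answer: T₁/T₂ = 0.4981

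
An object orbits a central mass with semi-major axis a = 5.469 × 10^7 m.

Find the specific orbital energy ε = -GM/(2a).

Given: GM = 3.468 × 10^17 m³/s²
a = 5.469 × 10^7 m
GM = 3.468 × 10^17 m³/s²
2a = 1.0938 × 10^8 m
ε = −GM/(2a) = -3.1706 × 10^9 J/kg ≈ -3.171 GJ/kg

Final answer: -3.171 GJ/kg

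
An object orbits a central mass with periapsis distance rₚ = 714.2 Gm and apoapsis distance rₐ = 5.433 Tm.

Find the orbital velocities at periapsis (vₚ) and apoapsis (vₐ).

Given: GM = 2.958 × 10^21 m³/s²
rₚ = 714.2 Gm = 7.142 × 10^11 m
rₐ = 5.433 Tm = 5.433 × 10^12 m
GM = 2.958 × 10^21 m³/s²
a = (rₚ + rₐ)/2 = 3.0736 × 10^12 m
Vis-viva: v² = GM (2/r − 1/a)
vₚ² = 2.958 × 10^21 × (2.80034 × 10^-12 − 3.25351 × 10^-13) = 7.321 × 10^9 m²/s²
vₚ = 85562.9 m/s ≈ 85.56 km/s
vₐ² = 2.958 × 10^21 × (3.68121 × 10^-13 − 3.25351 × 10^-13) = 1.26512 × 10^8 m²/s²
vₐ = 11247.7 m/s ≈ 11.25 km/s

Final answer: vₚ = 85.56 km/s, vₐ = 11.25 km/s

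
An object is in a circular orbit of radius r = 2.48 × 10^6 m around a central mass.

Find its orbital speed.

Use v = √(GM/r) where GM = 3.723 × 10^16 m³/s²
r = 2.48 × 10^6 m
GM = 3.723 × 10^16 m³/s²
GM/r = (3.723 × 10^16) / (2.48 × 10^6) = 1.50121 × 10^10 m²/s²
v = √(GM/r) = 122524 m/s ≈ 122.5 km/s

Final answer: 122.5 km/s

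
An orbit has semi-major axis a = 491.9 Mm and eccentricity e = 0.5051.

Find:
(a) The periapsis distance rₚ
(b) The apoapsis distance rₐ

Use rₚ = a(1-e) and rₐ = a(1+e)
a = 491.9 Mm = 4.919 × 10^8 m
e = 0.5051:  1 − e = 0.4949,  1 + e = 1.5051
(a) rₚ = a(1 − e) = 4.919 × 10^8 m × 0.4949 = 2.43441 × 10^8 m ≈ 243.4 Mm
(b) rₐ = a(1 + e) = 4.919 × 10^8 m × 1.5051 = 7.40359 × 10^8 m ≈ 740.4 Mm

Final answer:
(a) rₚ = 243.4 Mm
(b) rₐ = 740.4 Mm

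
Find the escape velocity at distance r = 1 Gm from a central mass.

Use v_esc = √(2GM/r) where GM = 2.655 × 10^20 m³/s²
r = 1 Gm = 1 × 10^9 m
GM = 2.655 × 10^20 m³/s²
2GM/r = 2 × (2.655 × 10^20) / (1 × 10^9) = 5.31 × 10^11 m²/s²
v_esc = √(2GM/r) = 728697 m/s ≈ 728.7 km/s

Final answer: 728.7 km/s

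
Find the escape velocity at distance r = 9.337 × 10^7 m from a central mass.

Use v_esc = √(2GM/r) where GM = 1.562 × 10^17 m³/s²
r = 9.337 × 10^7 m
GM = 1.562 × 10^17 m³/s²
2GM/r = 2 × (1.562 × 10^17) / (9.337 × 10^7) = 3.34583 × 10^9 m²/s²
v_esc = √(2GM/r) = 57843.1 m/s ≈ 57.84 km/s

Final answer: 57.84 km/s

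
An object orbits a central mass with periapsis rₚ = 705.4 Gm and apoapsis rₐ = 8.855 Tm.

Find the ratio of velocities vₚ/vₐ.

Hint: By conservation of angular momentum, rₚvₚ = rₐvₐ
rₚ = 705.4 Gm = 7.054 × 10^11 m
rₐ = 8.855 Tm = 8.855 × 10^12 m
rₚvₚ = rₐvₐ  ⇒  vₚ/vₐ = rₐ/rₚ
vₚ/vₐ = (8.855 × 10^12) / (7.054 × 10^11) = 12.5532

Final answer: vₚ/vₐ = 12.55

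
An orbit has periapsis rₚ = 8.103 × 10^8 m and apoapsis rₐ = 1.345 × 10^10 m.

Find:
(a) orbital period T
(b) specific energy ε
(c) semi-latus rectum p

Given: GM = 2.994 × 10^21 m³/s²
rₚ = 8.103 × 10^8 m
rₐ = 1.345 × 10^10 m
GM = 2.994 × 10^21 m³/s²
a = (rₚ + rₐ)/2 = 7.13015 × 10^9 m
e = (rₐ − rₚ)/(rₐ + rₚ) = (1.26397 × 10^10) / (1.42603 × 10^10) = 0.886356
(a) a³ = 3.6249 × 10^29 m³;  T = 2π √(a³/GM) = 2π × 11003.3 s = 69135.6 s ≈ 19.2 hours
(b) 2a = 1.42603 × 10^10 m;  ε = −GM/(2a) = -2.09954 × 10^11 J/kg ≈ -210 GJ/kg
(c) 1 − e² = 0.214373;  p = a(1 − e²) = 7.13015 × 10^9 × 0.214373 = 1.52851 × 10^9 m ≈ 1.529 × 10^9 m

Final answer:
(a) orbital period T = 19.2 hours
(b) specific energy ε = -210 GJ/kg
(c) semi-latus rectum p = 1.529 × 10^9 m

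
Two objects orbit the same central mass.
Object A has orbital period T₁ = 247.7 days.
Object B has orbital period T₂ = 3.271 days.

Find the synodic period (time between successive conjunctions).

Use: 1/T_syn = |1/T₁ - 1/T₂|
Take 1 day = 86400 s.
T₁ = 247.7 days = 2.14013 × 10^7 s
T₂ = 3.271 days = 282614 s
1/T₁ = 4.67262 × 10^-8 s⁻¹
1/T₂ = 3.53839 × 10^-6 s⁻¹
|1/T₁ − 1/T₂| = 3.49166 × 10^-6 s⁻¹
T_syn = 1 / |1/T₁ − 1/T₂| = 286396 s ≈ 3.315 days

Final answer: T_syn = 3.315 days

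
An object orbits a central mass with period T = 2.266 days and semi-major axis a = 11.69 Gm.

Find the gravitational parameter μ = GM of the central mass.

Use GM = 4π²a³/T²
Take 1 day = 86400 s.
T = 2.266 days = 195782 s
a = 11.69 Gm = 1.169 × 10^10 m
a³ = 1.59751 × 10^30 m³
T² = 3.83307 × 10^10 s²
GM = 4π² × (1.59751 × 10^30) / (3.83307 × 10^10) = 1.64534 × 10^21 m³/s²
GM ≈ 1.645 × 10^21 m³/s²

Final answer: GM = 1.645 × 10^21 m³/s²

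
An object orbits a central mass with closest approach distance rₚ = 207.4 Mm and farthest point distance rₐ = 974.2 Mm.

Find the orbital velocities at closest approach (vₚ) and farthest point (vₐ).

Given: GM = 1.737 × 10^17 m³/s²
rₚ = 207.4 Mm = 2.074 × 10^8 m
rₐ = 974.2 Mm = 9.742 × 10^8 m
GM = 1.737 × 10^17 m³/s²
a = (rₚ + rₐ)/2 = 5.908 × 10^8 m
Vis-viva: v² = GM (2/r − 1/a)
vₚ² = 1.737 × 10^17 × (9.6432 × 10^-9 − 1.69262 × 10^-9) = 1.38102 × 10^9 m²/s²
vₚ = 37162 m/s ≈ 37.16 km/s
vₐ² = 1.737 × 10^17 × (2.05297 × 10^-9 − 1.69262 × 10^-9) = 6.25922 × 10^7 m²/s²
vₐ = 7911.52 m/s ≈ 7.912 km/s

Final answer: vₚ = 37.16 km/s, vₐ = 7.912 km/s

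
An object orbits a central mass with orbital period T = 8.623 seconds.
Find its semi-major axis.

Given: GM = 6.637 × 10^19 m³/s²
T = 8.623 seconds
GM = 6.637 × 10^19 m³/s²
Kepler's third law: a³ = GM T² / (4π²)
T² = 74.3561 s²
a³ = (6.637 × 10^19) × 74.3561 / (4π²) = 1.25005 × 10^20 m³
a = (a³)^(1/3) = 5.00007 × 10^6 m ≈ 5 Mm

Final answer: 5 Mm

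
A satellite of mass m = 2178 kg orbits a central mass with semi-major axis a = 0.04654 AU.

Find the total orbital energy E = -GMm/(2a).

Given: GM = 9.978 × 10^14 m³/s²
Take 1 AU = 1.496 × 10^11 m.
a = 0.04654 AU = 6.96238 × 10^9 m
GM = 9.978 × 10^14 m³/s²
2a = 1.39248 × 10^10 m
GMm = 9.978 × 10^14 × 2178 = 2.17321 × 10^18 m³·kg/s²
E = −GMm/(2a) = -1.56068 × 10^8 J ≈ -156.1 MJ

Final answer: -156.1 MJ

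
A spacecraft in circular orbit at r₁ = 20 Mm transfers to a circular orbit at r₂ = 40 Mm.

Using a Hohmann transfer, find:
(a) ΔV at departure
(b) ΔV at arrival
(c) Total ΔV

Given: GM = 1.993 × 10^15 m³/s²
r₁ = 20 Mm = 2 × 10^7 m
r₂ = 40 Mm = 4 × 10^7 m
GM = 1.993 × 10^15 m³/s²
Transfer ellipse: a_t = (r₁ + r₂)/2 = 3 × 10^7 m
Circular speed at r₁: v₁ = √(GM/r₁) = 9982.48 m/s
Transfer speed at r₁ (periapsis): v₁ₜ = √(GM(2/r₁ − 1/a_t)) = 11526.8 m/s
(a) ΔV₁ = v₁ₜ − v₁ = 1544.3 m/s ≈ 1.544 km/s
Circular speed at r₂: v₂ = √(GM/r₂) = 7058.68 m/s
Transfer speed at r₂ (apoapsis): v₂ₜ = √(GM(2/r₂ − 1/a_t)) = 5763.39 m/s
(b) ΔV₂ = v₂ − v₂ₜ = 1295.29 m/s ≈ 1.295 km/s
(c) ΔV_total = ΔV₁ + ΔV₂ = 2839.59 m/s ≈ 2.84 km/s

Final answer:
(a) ΔV₁ = 1.544 km/s
(b) ΔV₂ = 1.295 km/s
(c) ΔV_total = 2.84 km/s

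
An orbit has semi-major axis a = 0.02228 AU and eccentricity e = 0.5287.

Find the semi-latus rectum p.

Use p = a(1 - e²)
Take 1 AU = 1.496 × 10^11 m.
a = 0.02228 AU = 3.33309 × 10^9 m
e = 0.5287,  e² = 0.279524,  1 − e² = 0.720476
p = a(1 − e²) = 3.33309 × 10^9 m × 0.720476 = 2.40141 × 10^9 m ≈ 0.01605 AU

Final answer: p = 0.01605 AU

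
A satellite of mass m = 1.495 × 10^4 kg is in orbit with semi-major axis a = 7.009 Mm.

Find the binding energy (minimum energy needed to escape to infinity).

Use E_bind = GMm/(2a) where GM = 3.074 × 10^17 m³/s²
a = 7.009 Mm = 7.009 × 10^6 m
GM = 3.074 × 10^17 m³/s²
m = 1.495 × 10^4 kg
GMm = 3.074 × 10^17 × 14950 = 4.59563 × 10^21 m³·kg/s²
2a = 1.4018 × 10^7 m
E_bind = GMm/(2a) = 3.27838 × 10^14 J ≈ 327.8 TJ

Final answer: 327.8 TJ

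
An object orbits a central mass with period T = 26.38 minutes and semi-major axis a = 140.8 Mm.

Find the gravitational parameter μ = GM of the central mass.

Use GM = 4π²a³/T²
T = 26.38 minutes = 1582.8 s
a = 140.8 Mm = 1.408 × 10^8 m
a³ = 2.79131 × 10^24 m³
T² = 2.50526 × 10^6 s²
GM = 4π² × (2.79131 × 10^24) / (2.50526 × 10^6) = 4.39861 × 10^19 m³/s²
GM ≈ 4.399 × 10^19 m³/s²

Final answer: GM = 4.399 × 10^19 m³/s²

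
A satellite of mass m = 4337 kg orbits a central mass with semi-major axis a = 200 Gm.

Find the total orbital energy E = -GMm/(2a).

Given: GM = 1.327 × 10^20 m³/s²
a = 200 Gm = 2 × 10^11 m
GM = 1.327 × 10^20 m³/s²
2a = 4 × 10^11 m
GMm = 1.327 × 10^20 × 4337 = 5.7552 × 10^23 m³·kg/s²
E = −GMm/(2a) = -1.4388 × 10^12 J ≈ -1.439 TJ

Final answer: -1.439 TJ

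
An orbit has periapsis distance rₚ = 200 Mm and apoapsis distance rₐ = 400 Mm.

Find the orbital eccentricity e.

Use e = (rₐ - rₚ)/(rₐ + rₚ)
rₚ = 200 Mm = 2 × 10^8 m
rₐ = 400 Mm = 4 × 10^8 m
rₐ − rₚ = 2 × 10^8 m
rₐ + rₚ = 6 × 10^8 m
e = (rₐ − rₚ)/(rₐ + rₚ) = 0.333333

Final answer: e = 0.3333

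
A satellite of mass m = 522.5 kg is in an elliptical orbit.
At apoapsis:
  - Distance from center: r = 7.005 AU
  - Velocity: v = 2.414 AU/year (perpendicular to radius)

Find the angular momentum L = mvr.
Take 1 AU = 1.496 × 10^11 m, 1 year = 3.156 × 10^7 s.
r = 7.005 AU = 1.04795 × 10^12 m
v = 2.414 AU/year = 11442.8 m/s
vr = 11442.8 × 1.04795 × 10^12 = 1.19914 × 10^16 m²/s
L = m × vr = 522.5 × 1.19914 × 10^16 = 6.26553 × 10^18 kg·m²/s ≈ 6.266 × 10^18 kg·m²/s

Final answer: L = 6.266 × 10^18 kg·m²/s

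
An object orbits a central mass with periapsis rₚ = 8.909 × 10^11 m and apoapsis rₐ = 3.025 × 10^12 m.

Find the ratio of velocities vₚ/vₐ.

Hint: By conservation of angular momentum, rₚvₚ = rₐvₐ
rₚ = 8.909 × 10^11 m
rₐ = 3.025 × 10^12 m
rₚvₚ = rₐvₐ  ⇒  vₚ/vₐ = rₐ/rₚ
vₚ/vₐ = (3.025 × 10^12) / (8.909 × 10^11) = 3.39544

Final answer: vₚ/vₐ = 3.395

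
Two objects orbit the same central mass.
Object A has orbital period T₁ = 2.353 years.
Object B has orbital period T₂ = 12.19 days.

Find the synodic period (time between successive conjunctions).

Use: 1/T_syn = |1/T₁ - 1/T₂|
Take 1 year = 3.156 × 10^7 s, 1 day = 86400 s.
T₁ = 2.353 years = 7.42607 × 10^7 s
T₂ = 12.19 days = 1.05322 × 10^6 s
1/T₁ = 1.34661 × 10^-8 s⁻¹
1/T₂ = 9.49473 × 10^-7 s⁻¹
|1/T₁ − 1/T₂| = 9.36007 × 10^-7 s⁻¹
T_syn = 1 / |1/T₁ − 1/T₂| = 1.06837 × 10^6 s ≈ 12.37 days

Final answer: T_syn = 12.37 days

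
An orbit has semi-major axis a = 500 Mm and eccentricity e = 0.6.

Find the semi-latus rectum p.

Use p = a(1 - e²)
a = 500 Mm = 5 × 10^8 m
e = 0.6,  e² = 0.36,  1 − e² = 0.64
p = a(1 − e²) = 5 × 10^8 m × 0.64 = 3.2 × 10^8 m ≈ 320 Mm

Final answer: p = 320 Mm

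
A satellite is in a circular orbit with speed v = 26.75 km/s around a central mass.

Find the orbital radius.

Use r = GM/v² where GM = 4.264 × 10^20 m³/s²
v = 26.75 km/s = 26750 m/s
GM = 4.264 × 10^20 m³/s²
v² = 7.15562 × 10^8 m²/s²
r = GM/v² = (4.264 × 10^20) / (7.15562 × 10^8) = 5.95895 × 10^11 m ≈ 595.9 Gm

Final answer: 595.9 Gm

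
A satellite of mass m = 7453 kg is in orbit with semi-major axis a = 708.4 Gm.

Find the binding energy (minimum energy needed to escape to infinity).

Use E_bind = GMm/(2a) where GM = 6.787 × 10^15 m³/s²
a = 708.4 Gm = 7.084 × 10^11 m
GM = 6.787 × 10^15 m³/s²
m = 7453 kg
GMm = 6.787 × 10^15 × 7453 = 5.05835 × 10^19 m³·kg/s²
2a = 1.4168 × 10^12 m
E_bind = GMm/(2a) = 3.57026 × 10^7 J ≈ 35.7 MJ

Final answer: 35.7 MJ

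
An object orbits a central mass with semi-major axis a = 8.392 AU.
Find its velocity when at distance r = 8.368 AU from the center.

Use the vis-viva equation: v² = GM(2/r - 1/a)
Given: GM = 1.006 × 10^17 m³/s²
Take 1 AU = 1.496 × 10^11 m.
a = 8.392 AU = 1.25544 × 10^12 m
r = 8.368 AU = 1.25185 × 10^12 m
GM = 1.006 × 10^17 m³/s²
2/r − 1/a = 1.59763 × 10^-12 − 7.96531 × 10^-13 = 8.011 × 10^-13 m⁻¹
v² = GM (2/r − 1/a) = 80590.7 m²/s²
v = 283.885 m/s ≈ 283.9 m/s

Final answer: 283.9 m/s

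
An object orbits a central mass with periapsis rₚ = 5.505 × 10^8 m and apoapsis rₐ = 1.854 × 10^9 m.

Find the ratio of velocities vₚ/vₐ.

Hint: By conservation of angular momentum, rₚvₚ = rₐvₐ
rₚ = 5.505 × 10^8 m
rₐ = 1.854 × 10^9 m
rₚvₚ = rₐvₐ  ⇒  vₚ/vₐ = rₐ/rₚ
vₚ/vₐ = (1.854 × 10^9) / (5.505 × 10^8) = 3.36785

Final answer: vₚ/vₐ = 3.368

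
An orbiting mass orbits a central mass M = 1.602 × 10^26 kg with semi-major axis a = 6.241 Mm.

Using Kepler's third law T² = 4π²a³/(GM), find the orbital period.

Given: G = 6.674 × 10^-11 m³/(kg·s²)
M = 1.602 × 10^26 kg
GM = G × M = 6.674 × 10^-11 × 1.602 × 10^26 = 1.06917 × 10^16 m³/s²
a = 6.241 Mm = 6.241 × 10^6 m
a³ = 2.43087 × 10^20 m³
T = 2π √(a³/GM) = 2π √((2.43087 × 10^20) / (1.06917 × 10^16)) = 2π × 150.785 s
T = 947.407 s ≈ 15.79 minutes

Final answer: 15.79 minutes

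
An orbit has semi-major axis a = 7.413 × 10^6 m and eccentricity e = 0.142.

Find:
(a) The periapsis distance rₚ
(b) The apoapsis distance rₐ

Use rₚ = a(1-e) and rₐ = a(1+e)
a = 7.413 × 10^6 m
e = 0.142:  1 − e = 0.858,  1 + e = 1.142
(a) rₚ = a(1 − e) = 7.413 × 10^6 m × 0.858 = 6.36035 × 10^6 m ≈ 6.36 × 10^6 m
(b) rₐ = a(1 + e) = 7.413 × 10^6 m × 1.142 = 8.46565 × 10^6 m ≈ 8.466 × 10^6 m

Final answer:
(a) rₚ = 6.36 × 10^6 m
(b) rₐ = 8.466 × 10^6 m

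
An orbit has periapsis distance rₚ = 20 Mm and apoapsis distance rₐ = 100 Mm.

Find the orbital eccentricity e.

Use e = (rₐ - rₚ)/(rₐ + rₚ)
rₚ = 20 Mm = 2 × 10^7 m
rₐ = 100 Mm = 1 × 10^8 m
rₐ − rₚ = 8 × 10^7 m
rₐ + rₚ = 1.2 × 10^8 m
e = (rₐ − rₚ)/(rₐ + rₚ) = 0.666667

Final answer: e = 0.6667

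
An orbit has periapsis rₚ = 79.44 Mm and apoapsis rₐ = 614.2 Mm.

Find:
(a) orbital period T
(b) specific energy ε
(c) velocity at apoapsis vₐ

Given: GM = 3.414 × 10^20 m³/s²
rₚ = 79.44 Mm = 7.944 × 10^7 m
rₐ = 614.2 Mm = 6.142 × 10^8 m
GM = 3.414 × 10^20 m³/s²
a = (rₚ + rₐ)/2 = 3.4682 × 10^8 m
e = (rₐ − rₚ)/(rₐ + rₚ) = (5.3476 × 10^8) / (6.9364 × 10^8) = 0.770947
(a) a³ = 4.17169 × 10^25 m³;  T = 2π √(a³/GM) = 2π × 349.562 s = 2196.36 s ≈ 36.61 minutes
(b) 2a = 6.9364 × 10^8 m;  ε = −GM/(2a) = -4.92186 × 10^11 J/kg ≈ -492.2 GJ/kg
(c) vₐ² = GM (2/rₐ − 1/a) = 3.414 × 10^20 × (3.25627 × 10^-9 − 2.88334 × 10^-9) = 1.27318 × 10^11 m²/s²;  vₐ = 356816 m/s ≈ 356.8 km/s

Final answer:
(a) orbital period T = 36.61 minutes
(b) specific energy ε = -492.2 GJ/kg
(c) velocity at apoapsis vₐ = 356.8 km/s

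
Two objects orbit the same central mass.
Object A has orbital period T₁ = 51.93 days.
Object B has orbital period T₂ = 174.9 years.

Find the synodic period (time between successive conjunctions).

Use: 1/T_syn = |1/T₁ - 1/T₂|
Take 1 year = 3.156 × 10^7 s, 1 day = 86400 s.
T₁ = 51.93 days = 4.48675 × 10^6 s
T₂ = 174.9 years = 5.51984 × 10^9 s
1/T₁ = 2.22878 × 10^-7 s⁻¹
1/T₂ = 1.81165 × 10^-10 s⁻¹
|1/T₁ − 1/T₂| = 2.22697 × 10^-7 s⁻¹
T_syn = 1 / |1/T₁ − 1/T₂| = 4.4904 × 10^6 s ≈ 51.97 days

Final answer: T_syn = 51.97 days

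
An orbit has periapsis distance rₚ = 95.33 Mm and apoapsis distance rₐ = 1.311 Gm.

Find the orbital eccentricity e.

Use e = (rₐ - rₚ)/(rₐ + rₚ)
rₚ = 95.33 Mm = 9.533 × 10^7 m
rₐ = 1.311 Gm = 1.311 × 10^9 m
rₐ − rₚ = 1.21567 × 10^9 m
rₐ + rₚ = 1.40633 × 10^9 m
e = (rₐ − rₚ)/(rₐ + rₚ) = 0.864427

Final answer: e = 0.8644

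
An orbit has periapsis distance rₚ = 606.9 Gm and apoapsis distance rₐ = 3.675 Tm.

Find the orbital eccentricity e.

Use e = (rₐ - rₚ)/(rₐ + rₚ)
rₚ = 606.9 Gm = 6.069 × 10^11 m
rₐ = 3.675 Tm = 3.675 × 10^12 m
rₐ − rₚ = 3.0681 × 10^12 m
rₐ + rₚ = 4.2819 × 10^12 m
e = (rₐ − rₚ)/(rₐ + rₚ) = 0.716528

Final answer: e = 0.7165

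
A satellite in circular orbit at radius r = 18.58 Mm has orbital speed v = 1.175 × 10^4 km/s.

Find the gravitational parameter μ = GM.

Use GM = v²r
r = 18.58 Mm = 1.858 × 10^7 m
v = 1.175 × 10^4 km/s = 1.175 × 10^7 m/s
v² = 1.38062 × 10^14 m²/s²
GM = v²r = 1.38062 × 10^14 × 1.858 × 10^7 = 2.5652 × 10^21 m³/s²
GM ≈ 2.565 × 10^21 m³/s²

Final answer: GM = 2.565 × 10^21 m³/s²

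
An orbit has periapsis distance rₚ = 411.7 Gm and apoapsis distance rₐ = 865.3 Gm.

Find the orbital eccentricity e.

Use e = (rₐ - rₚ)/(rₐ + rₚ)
rₚ = 411.7 Gm = 4.117 × 10^11 m
rₐ = 865.3 Gm = 8.653 × 10^11 m
rₐ − rₚ = 4.536 × 10^11 m
rₐ + rₚ = 1.277 × 10^12 m
e = (rₐ − rₚ)/(rₐ + rₚ) = 0.355208

Final answer: e = 0.3552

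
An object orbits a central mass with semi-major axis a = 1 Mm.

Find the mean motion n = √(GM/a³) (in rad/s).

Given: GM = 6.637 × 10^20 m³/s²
a = 1 Mm = 1 × 10^6 m
GM = 6.637 × 10^20 m³/s²
a³ = 1 × 10^18 m³
GM/a³ = (6.637 × 10^20) / (1 × 10^18) = 663.7 s⁻²
n = √(GM/a³) = 25.7624 rad/s ≈ 25.76 rad/s

Final answer: n = 25.76 rad/s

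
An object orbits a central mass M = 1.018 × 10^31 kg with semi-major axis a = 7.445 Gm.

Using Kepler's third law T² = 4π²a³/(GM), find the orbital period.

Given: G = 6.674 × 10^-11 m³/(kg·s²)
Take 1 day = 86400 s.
M = 1.018 × 10^31 kg
GM = G × M = 6.674 × 10^-11 × 1.018 × 10^31 = 6.79413 × 10^20 m³/s²
a = 7.445 Gm = 7.445 × 10^9 m
a³ = 4.12662 × 10^29 m³
T = 2π √(a³/GM) = 2π √((4.12662 × 10^29) / (6.79413 × 10^20)) = 2π × 24645.1 s
T = 154850 s ≈ 1.792 days

Final answer: 1.792 days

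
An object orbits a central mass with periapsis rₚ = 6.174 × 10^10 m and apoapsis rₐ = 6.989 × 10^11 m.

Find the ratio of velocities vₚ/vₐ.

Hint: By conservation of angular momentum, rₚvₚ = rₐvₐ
rₚ = 6.174 × 10^10 m
rₐ = 6.989 × 10^11 m
rₚvₚ = rₐvₐ  ⇒  vₚ/vₐ = rₐ/rₚ
vₚ/vₐ = (6.989 × 10^11) / (6.174 × 10^10) = 11.3201

Final answer: vₚ/vₐ = 11.32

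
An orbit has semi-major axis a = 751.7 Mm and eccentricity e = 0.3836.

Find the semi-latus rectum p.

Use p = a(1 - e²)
a = 751.7 Mm = 7.517 × 10^8 m
e = 0.3836,  e² = 0.147149,  1 − e² = 0.852851
p = a(1 − e²) = 7.517 × 10^8 m × 0.852851 = 6.41088 × 10^8 m ≈ 641.1 Mm

Final answer: p = 641.1 Mm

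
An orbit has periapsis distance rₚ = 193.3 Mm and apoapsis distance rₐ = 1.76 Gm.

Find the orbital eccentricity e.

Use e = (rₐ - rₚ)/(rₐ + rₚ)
rₚ = 193.3 Mm = 1.933 × 10^8 m
rₐ = 1.76 Gm = 1.76 × 10^9 m
rₐ − rₚ = 1.5667 × 10^9 m
rₐ + rₚ = 1.9533 × 10^9 m
e = (rₐ − rₚ)/(rₐ + rₚ) = 0.802079

Final answer: e = 0.8021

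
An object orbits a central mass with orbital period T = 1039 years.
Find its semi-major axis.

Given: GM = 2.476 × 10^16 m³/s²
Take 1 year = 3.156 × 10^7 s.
T = 1039 years = 3.27908 × 10^10 s
GM = 2.476 × 10^16 m³/s²
Kepler's third law: a³ = GM T² / (4π²)
T² = 1.07524 × 10^21 s²
a³ = (2.476 × 10^16) × (1.07524 × 10^21) / (4π²) = 6.74366 × 10^35 m³
a = (a³)^(1/3) = 8.76931 × 10^11 m ≈ 876.9 Gm

Final answer: 876.9 Gm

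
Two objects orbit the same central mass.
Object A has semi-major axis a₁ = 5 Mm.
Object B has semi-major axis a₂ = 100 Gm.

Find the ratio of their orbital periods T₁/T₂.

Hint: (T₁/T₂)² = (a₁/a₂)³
a₁ = 5 Mm = 5 × 10^6 m
a₂ = 100 Gm = 1 × 10^11 m
a₁/a₂ = 5 × 10^-5
T₁/T₂ = (a₁/a₂)^(3/2) = (5 × 10^-5)^1.5 = 3.53553 × 10^-7

Final answer: T₁/T₂ = 3.536 × 10^-7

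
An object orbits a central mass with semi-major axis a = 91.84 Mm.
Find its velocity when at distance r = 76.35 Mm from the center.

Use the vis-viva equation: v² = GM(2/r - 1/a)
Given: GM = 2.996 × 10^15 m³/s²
a = 91.84 Mm = 9.184 × 10^7 m
r = 76.35 Mm = 7.635 × 10^7 m
GM = 2.996 × 10^15 m³/s²
2/r − 1/a = 2.61952 × 10^-8 − 1.08885 × 10^-8 = 1.53067 × 10^-8 m⁻¹
v² = GM (2/r − 1/a) = 4.58587 × 10^7 m²/s²
v = 6771.91 m/s ≈ 6.772 km/s

Final answer: 6.772 km/s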